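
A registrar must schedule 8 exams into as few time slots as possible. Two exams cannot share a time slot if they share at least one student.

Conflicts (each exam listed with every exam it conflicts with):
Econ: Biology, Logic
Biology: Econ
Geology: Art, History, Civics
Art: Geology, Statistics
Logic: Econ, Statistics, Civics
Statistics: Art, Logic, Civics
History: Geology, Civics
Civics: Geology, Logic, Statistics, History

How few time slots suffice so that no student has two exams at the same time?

Logic, Statistics, Civics pairwise conflict, so at least 3 time slots are needed.
3 time slots suffice: Econ=1, Biology=2, Geology=2, Art=1, Logic=2, Statistics=3, History=3, Civics=1. Every pair that conflicts lands in different time slots.

3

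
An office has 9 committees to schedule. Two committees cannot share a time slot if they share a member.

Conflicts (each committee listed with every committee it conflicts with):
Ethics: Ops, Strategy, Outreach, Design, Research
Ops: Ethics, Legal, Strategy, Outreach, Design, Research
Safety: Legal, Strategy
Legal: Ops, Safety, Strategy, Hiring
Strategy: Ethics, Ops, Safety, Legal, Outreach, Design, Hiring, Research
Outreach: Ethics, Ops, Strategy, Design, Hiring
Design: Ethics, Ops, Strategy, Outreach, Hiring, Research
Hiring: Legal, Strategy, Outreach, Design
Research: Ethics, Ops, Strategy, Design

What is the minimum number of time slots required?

Ethics, Ops, Strategy, Design, Research all conflict with each other, so at least 5 time slots are needed.
5 time slots suffice: time slot 1 → {Strategy}; time slot 2 → {Ops, Safety, Hiring}; time slot 3 → {Legal, Design}; time slot 4 → {Outreach, Research}; time slot 5 → {Ethics}. Every pair that conflicts lands in different time slots.

5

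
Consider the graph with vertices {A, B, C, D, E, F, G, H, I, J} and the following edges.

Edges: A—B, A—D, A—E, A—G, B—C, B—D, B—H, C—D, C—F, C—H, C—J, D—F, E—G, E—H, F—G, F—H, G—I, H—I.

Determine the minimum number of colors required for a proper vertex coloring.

3

C, F, H are mutually adjacent, so at least 3 colors are needed.
3 colors suffice: color red → {D, G, H, J}; color blue → {A, C, I}; color green → {B, E, F}. No two adjacent vertices share a color.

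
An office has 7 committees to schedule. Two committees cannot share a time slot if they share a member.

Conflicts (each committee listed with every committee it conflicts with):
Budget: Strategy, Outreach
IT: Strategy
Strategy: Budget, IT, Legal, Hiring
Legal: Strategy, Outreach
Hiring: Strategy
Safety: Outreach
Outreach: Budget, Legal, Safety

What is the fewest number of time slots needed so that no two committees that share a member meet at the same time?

2

Safety and Outreach conflict, so at least 2 time slots are needed.
2 time slots suffice: time slot 1 → {Strategy, Outreach}; time slot 2 → {Budget, IT, Legal, Hiring, Safety}. Each listed conflict is separated.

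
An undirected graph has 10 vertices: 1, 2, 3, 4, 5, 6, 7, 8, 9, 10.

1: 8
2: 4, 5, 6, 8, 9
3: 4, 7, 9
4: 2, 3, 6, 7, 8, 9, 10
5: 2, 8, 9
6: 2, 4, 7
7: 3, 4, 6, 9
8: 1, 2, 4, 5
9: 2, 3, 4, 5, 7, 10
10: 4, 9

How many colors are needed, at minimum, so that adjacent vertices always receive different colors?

4

3, 4, 7, 9 form a clique, so at least 4 colors are needed.
One proper 4-coloring: 1=a, 2=c, 3=d, 4=a, 5=a, 6=b, 7=c, 8=b, 9=b, 10=c. Every edge joins two different colors.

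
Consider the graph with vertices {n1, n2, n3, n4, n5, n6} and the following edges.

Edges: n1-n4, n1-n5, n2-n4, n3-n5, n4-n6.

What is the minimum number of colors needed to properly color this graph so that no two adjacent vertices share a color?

2

n1 and n4 are adjacent, so at least 2 colors are needed.
2 colors suffice: n1=2, n2=2, n3=2, n4=1, n5=1, n6=2. Each edge has distinct colors on its endpoints.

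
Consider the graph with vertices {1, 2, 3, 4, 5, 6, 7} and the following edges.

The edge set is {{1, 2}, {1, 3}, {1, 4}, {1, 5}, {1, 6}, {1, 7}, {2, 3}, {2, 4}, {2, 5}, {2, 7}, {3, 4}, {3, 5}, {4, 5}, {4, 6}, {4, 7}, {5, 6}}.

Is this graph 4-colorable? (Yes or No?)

1, 2, 3, 4, 5 are mutually adjacent (a clique of size 5), so at least 5 colors are needed.
So 4 colors are not enough.

No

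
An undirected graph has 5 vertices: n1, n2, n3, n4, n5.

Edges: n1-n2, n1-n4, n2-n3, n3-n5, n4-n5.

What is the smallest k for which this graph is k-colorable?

3

The cycle n3-n5-n4-n1-n2-n3 has odd length 5, so it cannot be 2-colored; at least 3 colors are needed.
A valid assignment using 3 colors: n1=2, n2=1, n3=2, n4=1, n5=3. No two adjacent vertices share a color.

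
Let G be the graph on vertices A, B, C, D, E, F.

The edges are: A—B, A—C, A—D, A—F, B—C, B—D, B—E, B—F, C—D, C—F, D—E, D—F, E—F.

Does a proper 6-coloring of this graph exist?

The chromatic number is 5. A, B, C, D, F are mutually adjacent (a clique of size 5), so at least 5 colors are needed.
5 colors suffice: color 1 → {F}; color 2 → {D}; color 3 → {B}; color 4 → {C, E}; color 5 → {A}.
Since 6 ≥ 5, a proper 6-coloring certainly exists.

Yes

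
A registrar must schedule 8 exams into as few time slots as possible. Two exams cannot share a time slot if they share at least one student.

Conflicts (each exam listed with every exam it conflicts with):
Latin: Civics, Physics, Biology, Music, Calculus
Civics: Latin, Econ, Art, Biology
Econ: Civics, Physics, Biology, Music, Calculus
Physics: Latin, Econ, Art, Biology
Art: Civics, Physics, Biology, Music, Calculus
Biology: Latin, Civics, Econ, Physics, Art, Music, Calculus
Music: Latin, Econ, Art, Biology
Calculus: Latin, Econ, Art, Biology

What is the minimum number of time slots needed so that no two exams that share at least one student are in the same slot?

3

Civics, Art, Biology pairwise conflict, so at least 3 time slots are needed.
3 time slots suffice: time slot 1 → {Biology}; time slot 2 → {Latin, Econ, Art}; time slot 3 → {Civics, Physics, Music, Calculus}. No two conflicting exams share a time slot.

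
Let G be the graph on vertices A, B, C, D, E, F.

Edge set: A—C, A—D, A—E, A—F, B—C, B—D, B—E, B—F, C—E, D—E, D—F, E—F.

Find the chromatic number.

4

A, D, E, F are mutually adjacent (a clique of size 4), so at least 4 colors are needed.
4 colors suffice: A=2, B=2, C=3, D=4, E=1, F=3. No two adjacent vertices share a color.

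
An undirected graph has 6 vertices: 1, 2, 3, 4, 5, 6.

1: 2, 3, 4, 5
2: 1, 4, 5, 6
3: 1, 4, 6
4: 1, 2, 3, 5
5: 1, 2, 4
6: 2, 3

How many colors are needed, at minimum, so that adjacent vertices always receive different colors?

1, 2, 4, 5 are pairwise adjacent (a clique of size 4), so at least 4 colors are needed.
4 colors suffice: color a → {1, 6}; color b → {4}; color c → {2, 3}; color d → {5}. Each edge has distinct colors on its endpoints.

4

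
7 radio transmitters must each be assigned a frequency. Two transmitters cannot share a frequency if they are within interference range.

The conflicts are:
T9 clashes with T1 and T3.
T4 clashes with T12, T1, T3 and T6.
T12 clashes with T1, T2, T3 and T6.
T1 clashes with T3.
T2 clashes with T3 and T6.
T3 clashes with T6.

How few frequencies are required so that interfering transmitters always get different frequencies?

T4, T12, T1, T3 are mutually in conflict, so at least 4 frequencies are needed.
Using 4 frequencies: T9=2, T4=3, T12=2, T1=4, T2=3, T3=1, T6=4. Every pair that conflicts lands in different frequencies.

4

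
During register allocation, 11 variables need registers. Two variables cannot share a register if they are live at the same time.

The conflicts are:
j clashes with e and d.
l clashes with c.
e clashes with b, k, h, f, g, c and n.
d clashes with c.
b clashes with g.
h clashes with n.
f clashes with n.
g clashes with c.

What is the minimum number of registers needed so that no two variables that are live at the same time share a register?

3

e, g, c pairwise conflict, so at least 3 registers are needed.
3 registers suffice: register 1 → {l, e, d}; register 2 → {j, b, k, c, n}; register 3 → {h, f, g}. Each listed conflict is separated.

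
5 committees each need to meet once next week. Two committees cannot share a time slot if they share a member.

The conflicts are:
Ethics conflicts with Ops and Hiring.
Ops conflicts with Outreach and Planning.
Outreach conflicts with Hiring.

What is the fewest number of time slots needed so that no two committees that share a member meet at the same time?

2

Ethics and Ops conflict, so at least 2 time slots are needed.
2 time slots suffice: Ethics=2, Ops=1, Outreach=2, Planning=2, Hiring=1. Each listed conflict is separated.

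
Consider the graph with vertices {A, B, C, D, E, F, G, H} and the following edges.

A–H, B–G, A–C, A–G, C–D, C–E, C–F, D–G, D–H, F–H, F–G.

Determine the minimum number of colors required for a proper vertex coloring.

2

C and F are adjacent, so at least 2 colors are needed.
2 colors suffice: A=2, B=2, C=1, D=2, E=2, F=2, G=1, H=1. No two adjacent vertices share a color.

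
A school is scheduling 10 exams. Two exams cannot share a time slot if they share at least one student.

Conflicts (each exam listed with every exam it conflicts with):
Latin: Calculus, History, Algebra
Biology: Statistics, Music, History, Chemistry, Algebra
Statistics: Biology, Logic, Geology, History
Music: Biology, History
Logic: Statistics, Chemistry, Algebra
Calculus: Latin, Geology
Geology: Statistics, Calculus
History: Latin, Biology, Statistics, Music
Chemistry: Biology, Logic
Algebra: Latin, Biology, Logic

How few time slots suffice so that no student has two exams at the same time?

Biology, Statistics, History are mutually in conflict, so at least 3 time slots are needed.
3 time slots suffice: time slot 1 → {Latin, Biology, Logic, Geology}; time slot 2 → {Statistics, Music, Calculus, Chemistry, Algebra}; time slot 3 → {History}. Each listed conflict is separated.

3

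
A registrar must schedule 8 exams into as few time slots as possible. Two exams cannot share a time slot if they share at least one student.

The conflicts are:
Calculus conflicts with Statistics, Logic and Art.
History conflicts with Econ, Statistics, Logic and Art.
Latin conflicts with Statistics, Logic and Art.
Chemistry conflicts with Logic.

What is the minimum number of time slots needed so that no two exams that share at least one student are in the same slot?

2

Calculus and Logic conflict, so at least 2 time slots are needed.
A valid assignment using 2 time slots: Calculus=2, History=2, Latin=2, Econ=1, Statistics=1, Chemistry=2, Logic=1, Art=1. No two conflicting exams share a time slot.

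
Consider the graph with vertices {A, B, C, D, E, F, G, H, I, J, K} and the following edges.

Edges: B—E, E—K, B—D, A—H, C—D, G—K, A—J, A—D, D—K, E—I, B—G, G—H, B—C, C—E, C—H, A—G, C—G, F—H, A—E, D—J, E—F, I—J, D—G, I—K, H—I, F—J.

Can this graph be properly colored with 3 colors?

No

B, C, D, G are pairwise adjacent (a clique of size 4), so at least 4 colors are needed.
So 3 colors are not enough.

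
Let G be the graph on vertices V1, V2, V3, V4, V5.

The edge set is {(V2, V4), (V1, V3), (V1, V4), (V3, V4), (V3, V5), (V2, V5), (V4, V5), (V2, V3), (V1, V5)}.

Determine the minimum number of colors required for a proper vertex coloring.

V1, V3, V4, V5 form a clique, so at least 4 colors are needed.
4 colors suffice: color R → {V5}; color B → {V3}; color G → {V4}; color Y → {V1, V2}. Every edge joins two different colors.

4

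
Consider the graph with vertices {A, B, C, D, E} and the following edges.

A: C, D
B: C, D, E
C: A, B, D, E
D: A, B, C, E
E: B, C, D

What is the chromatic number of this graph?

B, C, D, E form a clique, so at least 4 colors are needed.
One proper 4-coloring: A=green, B=yellow, C=blue, D=red, E=green. No two adjacent vertices share a color.

4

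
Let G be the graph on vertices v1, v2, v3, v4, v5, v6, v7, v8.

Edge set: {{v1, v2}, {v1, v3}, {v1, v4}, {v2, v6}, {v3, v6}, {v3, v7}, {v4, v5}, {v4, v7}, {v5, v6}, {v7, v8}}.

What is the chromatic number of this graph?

The cycle v5-v4-v7-v3-v6-v5 has odd length 5, so it cannot be 2-colored; at least 3 colors are needed.
One proper 3-coloring: v1=2, v2=1, v3=1, v4=1, v5=3, v6=2, v7=2, v8=1. Each edge has distinct colors on its endpoints.

3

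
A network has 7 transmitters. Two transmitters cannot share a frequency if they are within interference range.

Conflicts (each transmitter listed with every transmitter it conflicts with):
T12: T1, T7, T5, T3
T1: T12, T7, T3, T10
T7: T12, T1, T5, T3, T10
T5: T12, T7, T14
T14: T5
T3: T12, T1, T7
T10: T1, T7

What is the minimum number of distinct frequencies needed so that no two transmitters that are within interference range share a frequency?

T12, T1, T7, T3 are mutually in conflict, so at least 4 frequencies are needed.
4 frequencies suffice: frequency 1 → {T7, T14}; frequency 2 → {T12, T10}; frequency 3 → {T1, T5}; frequency 4 → {T3}. No two conflicting transmitters share a frequency.

4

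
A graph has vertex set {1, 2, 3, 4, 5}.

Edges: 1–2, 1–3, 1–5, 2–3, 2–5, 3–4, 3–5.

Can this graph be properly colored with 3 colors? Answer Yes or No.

No

1, 2, 3, 5 form a clique, so at least 4 colors are needed.
So 3 colors are not enough.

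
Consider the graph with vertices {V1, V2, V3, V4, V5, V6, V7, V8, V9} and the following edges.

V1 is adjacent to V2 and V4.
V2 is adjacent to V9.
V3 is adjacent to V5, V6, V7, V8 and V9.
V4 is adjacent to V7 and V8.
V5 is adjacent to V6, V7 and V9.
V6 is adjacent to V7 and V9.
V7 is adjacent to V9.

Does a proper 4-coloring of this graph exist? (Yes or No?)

No

V3, V5, V6, V7, V9 are pairwise adjacent (a clique of size 5), so at least 5 colors are needed.
So 4 colors are not enough.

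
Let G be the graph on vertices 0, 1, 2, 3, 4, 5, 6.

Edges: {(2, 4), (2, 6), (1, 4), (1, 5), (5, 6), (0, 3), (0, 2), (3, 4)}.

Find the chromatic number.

The cycle 1-5-6-2-4-1 has odd length 5, so it cannot be 2-colored; at least 3 colors are needed.
3 colors suffice: color red → {2, 3, 5}; color blue → {0, 4, 6}; color green → {1}. Every edge joins two different colors.

3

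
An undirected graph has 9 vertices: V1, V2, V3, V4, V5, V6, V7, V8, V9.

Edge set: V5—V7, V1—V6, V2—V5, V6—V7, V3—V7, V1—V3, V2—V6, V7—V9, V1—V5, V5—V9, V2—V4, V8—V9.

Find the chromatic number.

3

V5, V7, V9 are mutually adjacent, so at least 3 colors are needed.
3 colors suffice: V1=2, V2=2, V3=1, V4=1, V5=1, V6=1, V7=2, V8=1, V9=3. Every edge joins two different colors.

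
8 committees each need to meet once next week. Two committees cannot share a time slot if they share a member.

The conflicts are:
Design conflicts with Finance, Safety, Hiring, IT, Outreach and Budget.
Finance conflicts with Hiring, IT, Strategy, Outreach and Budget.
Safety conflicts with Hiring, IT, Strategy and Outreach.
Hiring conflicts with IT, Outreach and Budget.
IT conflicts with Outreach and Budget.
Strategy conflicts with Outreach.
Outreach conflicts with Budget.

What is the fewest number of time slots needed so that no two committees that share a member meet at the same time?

Design, Finance, Hiring, IT, Outreach, Budget all conflict with each other, so at least 6 time slots are needed.
A valid assignment using 6 time slots: Design=2, Finance=3, Safety=3, Hiring=5, IT=4, Strategy=2, Outreach=1, Budget=6. Each listed conflict is separated.

6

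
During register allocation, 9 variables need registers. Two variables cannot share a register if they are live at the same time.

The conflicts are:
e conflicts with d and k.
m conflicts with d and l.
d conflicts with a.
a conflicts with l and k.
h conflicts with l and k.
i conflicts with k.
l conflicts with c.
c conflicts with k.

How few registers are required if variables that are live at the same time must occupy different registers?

i and k conflict, so at least 2 registers are needed.
Using 2 registers: e=2, m=2, d=1, a=2, h=2, i=2, l=1, c=2, k=1. Each listed conflict is separated.

2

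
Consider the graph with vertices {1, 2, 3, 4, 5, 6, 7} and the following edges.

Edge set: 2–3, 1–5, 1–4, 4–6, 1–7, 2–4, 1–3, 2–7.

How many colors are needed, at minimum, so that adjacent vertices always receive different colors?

2 and 4 are adjacent, so at least 2 colors are needed.
One proper 2-coloring: 1=red, 2=red, 3=blue, 4=blue, 5=blue, 6=red, 7=blue. No two adjacent vertices share a color.

2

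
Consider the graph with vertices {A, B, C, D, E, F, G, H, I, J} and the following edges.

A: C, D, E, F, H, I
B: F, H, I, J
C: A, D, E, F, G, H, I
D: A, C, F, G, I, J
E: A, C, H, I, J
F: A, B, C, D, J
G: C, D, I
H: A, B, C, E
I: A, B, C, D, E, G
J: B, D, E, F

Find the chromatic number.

4

A, C, D, I are mutually adjacent (a clique of size 4), so at least 4 colors are needed.
4 colors suffice: color red → {C, J}; color blue → {A, B, G}; color green → {F, H, I}; color yellow → {D, E}. Every edge joins two different colors.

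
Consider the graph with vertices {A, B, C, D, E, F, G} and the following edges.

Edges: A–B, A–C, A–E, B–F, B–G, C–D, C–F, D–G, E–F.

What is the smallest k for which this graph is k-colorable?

3

The cycle C-D-G-B-A-C has odd length 5, so it cannot be 2-colored; at least 3 colors are needed.
3 colors suffice: color 1 → {B, C, E}; color 2 → {A, F, G}; color 3 → {D}. Each edge has distinct colors on its endpoints.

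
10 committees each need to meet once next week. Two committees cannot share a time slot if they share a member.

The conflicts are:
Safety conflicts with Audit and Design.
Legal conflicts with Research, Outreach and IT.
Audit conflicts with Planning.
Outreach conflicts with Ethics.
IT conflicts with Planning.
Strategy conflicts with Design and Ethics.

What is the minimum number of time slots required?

The cycle Strategy-Ethics-Outreach-Legal-IT-Planning-Audit-Safety-Design-Strategy has odd length 9, so it cannot be 2-colored; at least 3 time slots are needed.
3 time slots suffice: time slot 1 → {Legal, Audit, Design, Ethics}; time slot 2 → {Safety, Research, Outreach, IT, Strategy}; time slot 3 → {Planning}. No two conflicting committees share a time slot.

3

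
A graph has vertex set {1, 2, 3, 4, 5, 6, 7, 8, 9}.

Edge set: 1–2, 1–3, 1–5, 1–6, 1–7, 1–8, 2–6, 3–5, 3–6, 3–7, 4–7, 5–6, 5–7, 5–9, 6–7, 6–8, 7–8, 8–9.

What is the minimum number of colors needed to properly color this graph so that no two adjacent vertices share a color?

1, 3, 5, 6, 7 are pairwise adjacent (a clique of size 5), so at least 5 colors are needed.
5 colors suffice: color red → {2, 7, 9}; color blue → {4, 6}; color green → {1}; color yellow → {5, 8}; color purple → {3}. No two adjacent vertices share a color.

5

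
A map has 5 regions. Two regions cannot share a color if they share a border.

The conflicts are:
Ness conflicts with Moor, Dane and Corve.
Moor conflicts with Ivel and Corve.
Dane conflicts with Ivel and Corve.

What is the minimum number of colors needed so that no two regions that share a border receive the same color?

Ness, Moor, Corve all conflict with each other, so at least 3 colors are needed.
3 colors suffice: color 1 → {Ivel, Corve}; color 2 → {Moor, Dane}; color 3 → {Ness}. No two conflicting regions share a color.

3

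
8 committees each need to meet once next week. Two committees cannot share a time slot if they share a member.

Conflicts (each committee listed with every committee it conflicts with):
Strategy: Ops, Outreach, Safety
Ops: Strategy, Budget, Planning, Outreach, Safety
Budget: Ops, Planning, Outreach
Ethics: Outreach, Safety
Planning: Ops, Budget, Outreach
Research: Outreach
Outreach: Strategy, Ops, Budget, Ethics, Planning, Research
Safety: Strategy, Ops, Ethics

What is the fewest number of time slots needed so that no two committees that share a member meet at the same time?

Ops, Budget, Planning, Outreach all conflict with each other, so at least 4 time slots are needed.
4 time slots suffice: Strategy=3, Ops=2, Budget=4, Ethics=2, Planning=3, Research=2, Outreach=1, Safety=1. Every pair that conflicts lands in different time slots.

4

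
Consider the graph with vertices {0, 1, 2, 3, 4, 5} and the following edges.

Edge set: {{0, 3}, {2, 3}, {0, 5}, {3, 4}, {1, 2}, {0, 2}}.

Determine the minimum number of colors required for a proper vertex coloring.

3

0, 2, 3 form a triangle, so at least 3 colors are needed.
3 colors suffice: color a → {1, 3, 5}; color b → {2, 4}; color c → {0}. Each edge has distinct colors on its endpoints.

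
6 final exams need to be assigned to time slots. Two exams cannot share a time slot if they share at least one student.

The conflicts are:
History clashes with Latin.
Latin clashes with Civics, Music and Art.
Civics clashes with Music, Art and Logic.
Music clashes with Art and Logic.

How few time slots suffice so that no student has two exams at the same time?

4

Latin, Civics, Music, Art pairwise conflict, so at least 4 time slots are needed.
4 time slots suffice: time slot 1 → {History, Civics}; time slot 2 → {Music}; time slot 3 → {Latin, Logic}; time slot 4 → {Art}. Every pair that conflicts lands in different time slots.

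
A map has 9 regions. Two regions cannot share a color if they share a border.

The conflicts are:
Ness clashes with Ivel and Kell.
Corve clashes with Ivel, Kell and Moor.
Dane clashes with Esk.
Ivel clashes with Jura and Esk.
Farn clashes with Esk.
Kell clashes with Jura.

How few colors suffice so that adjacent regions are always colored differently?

2

Dane and Esk conflict, so at least 2 colors are needed.
2 colors suffice: color 1 → {Dane, Ivel, Farn, Kell, Moor}; color 2 → {Ness, Corve, Jura, Esk}. No two conflicting regions share a color.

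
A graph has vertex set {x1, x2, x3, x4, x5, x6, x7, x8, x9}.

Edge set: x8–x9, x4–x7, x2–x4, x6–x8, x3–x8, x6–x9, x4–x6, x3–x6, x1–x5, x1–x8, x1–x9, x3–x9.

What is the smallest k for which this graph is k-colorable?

x3, x6, x8, x9 are pairwise adjacent (a clique of size 4), so at least 4 colors are needed.
4 colors suffice: x1=red, x2=red, x3=yellow, x4=blue, x5=blue, x6=red, x7=red, x8=blue, x9=green. Every edge joins two different colors.

4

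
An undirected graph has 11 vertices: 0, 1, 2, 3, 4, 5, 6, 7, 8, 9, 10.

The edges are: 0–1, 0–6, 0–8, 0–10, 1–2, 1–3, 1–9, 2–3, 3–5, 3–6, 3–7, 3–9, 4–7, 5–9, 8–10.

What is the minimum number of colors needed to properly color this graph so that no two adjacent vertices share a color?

3

3, 5, 9 are pairwise adjacent, so at least 3 colors are needed.
3 colors suffice: color a → {0, 3, 4}; color b → {1, 5, 6, 7, 8}; color c → {2, 9, 10}. Each edge has distinct colors on its endpoints.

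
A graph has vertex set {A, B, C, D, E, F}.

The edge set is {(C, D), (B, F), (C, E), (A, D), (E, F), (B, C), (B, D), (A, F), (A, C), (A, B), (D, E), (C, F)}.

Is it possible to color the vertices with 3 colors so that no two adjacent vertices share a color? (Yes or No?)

No

A, B, C, F are mutually adjacent (a clique of size 4), so at least 4 colors are needed.
So 3 colors are not enough.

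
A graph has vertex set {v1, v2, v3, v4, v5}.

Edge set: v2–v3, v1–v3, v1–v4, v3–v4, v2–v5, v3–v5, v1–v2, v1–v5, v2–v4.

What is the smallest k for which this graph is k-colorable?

v1, v2, v3, v4 form a clique, so at least 4 colors are needed.
4 colors suffice: v1=2, v2=1, v3=3, v4=4, v5=4. Each edge has distinct colors on its endpoints.

4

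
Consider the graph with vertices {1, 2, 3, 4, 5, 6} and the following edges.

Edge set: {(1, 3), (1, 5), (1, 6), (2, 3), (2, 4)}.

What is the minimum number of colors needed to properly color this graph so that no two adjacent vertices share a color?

2 and 3 are adjacent, so at least 2 colors are needed.
2 colors suffice: 1=red, 2=red, 3=blue, 4=blue, 5=blue, 6=blue. No two adjacent vertices share a color.

2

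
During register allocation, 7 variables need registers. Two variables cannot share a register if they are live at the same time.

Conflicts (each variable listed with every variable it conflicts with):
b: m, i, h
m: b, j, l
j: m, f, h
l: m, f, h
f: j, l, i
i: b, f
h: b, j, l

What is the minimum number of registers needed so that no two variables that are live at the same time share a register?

3

The cycle f-j-h-b-i-f has odd length 5, so it cannot be 2-colored; at least 3 registers are needed.
3 registers suffice: register 1 → {m, f, h}; register 2 → {b, j, l}; register 3 → {i}. No two conflicting variables share a register.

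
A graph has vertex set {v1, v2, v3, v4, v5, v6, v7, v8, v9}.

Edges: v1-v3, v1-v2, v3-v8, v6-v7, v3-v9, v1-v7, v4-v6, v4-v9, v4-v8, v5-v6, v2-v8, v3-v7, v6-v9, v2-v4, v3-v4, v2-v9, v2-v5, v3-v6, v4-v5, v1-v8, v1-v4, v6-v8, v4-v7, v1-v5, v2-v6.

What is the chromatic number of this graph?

v2, v4, v5, v6 are mutually adjacent (a clique of size 4), so at least 4 colors are needed.
4 colors suffice: color 1 → {v4}; color 2 → {v1, v6}; color 3 → {v2, v3}; color 4 → {v5, v7, v8, v9}. No two adjacent vertices share a color.

4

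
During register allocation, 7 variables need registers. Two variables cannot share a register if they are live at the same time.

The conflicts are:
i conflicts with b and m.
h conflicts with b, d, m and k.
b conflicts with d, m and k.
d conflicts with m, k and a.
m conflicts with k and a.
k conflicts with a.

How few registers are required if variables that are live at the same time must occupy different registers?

h, b, d, m, k are mutually in conflict, so at least 5 registers are needed.
Using 5 registers: i=3, h=5, b=2, d=4, m=1, k=3, a=2. No two conflicting variables share a register.

5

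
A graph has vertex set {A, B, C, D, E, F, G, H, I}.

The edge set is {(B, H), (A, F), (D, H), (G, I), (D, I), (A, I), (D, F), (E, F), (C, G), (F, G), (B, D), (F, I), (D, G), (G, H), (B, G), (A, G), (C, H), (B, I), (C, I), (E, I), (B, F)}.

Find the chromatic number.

B, D, F, G, I form a clique, so at least 5 colors are needed.
A valid assignment using 5 colors: A=yellow, B=purple, C=green, D=yellow, E=blue, F=green, G=blue, H=red, I=red. No two adjacent vertices share a color.

5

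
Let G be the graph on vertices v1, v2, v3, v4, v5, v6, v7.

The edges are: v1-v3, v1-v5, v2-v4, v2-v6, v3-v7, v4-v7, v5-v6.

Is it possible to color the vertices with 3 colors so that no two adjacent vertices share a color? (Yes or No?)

The chromatic number is 3. The cycle v6-v5-v1-v3-v7-v4-v2-v6 has odd length 7, so it cannot be 2-colored; at least 3 colors are needed.
One proper 3-coloring: v1=2, v2=2, v3=1, v4=1, v5=3, v6=1, v7=2.
That is already a proper 3-coloring.

Yes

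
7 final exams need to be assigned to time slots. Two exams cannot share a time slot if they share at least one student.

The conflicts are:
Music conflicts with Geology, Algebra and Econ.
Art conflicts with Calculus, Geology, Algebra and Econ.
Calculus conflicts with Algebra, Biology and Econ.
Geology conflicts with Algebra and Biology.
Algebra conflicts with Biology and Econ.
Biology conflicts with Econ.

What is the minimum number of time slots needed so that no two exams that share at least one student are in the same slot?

Art, Calculus, Algebra, Econ are mutually in conflict, so at least 4 time slots are needed.
4 time slots suffice: Music=3, Art=4, Calculus=3, Geology=2, Algebra=1, Biology=4, Econ=2. Each listed conflict is separated.

4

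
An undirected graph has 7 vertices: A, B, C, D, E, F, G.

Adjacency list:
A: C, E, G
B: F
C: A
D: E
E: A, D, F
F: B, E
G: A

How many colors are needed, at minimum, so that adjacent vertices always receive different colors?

2

D and E are adjacent, so at least 2 colors are needed.
2 colors suffice: color red → {B, C, E, G}; color blue → {A, D, F}. Every edge joins two different colors.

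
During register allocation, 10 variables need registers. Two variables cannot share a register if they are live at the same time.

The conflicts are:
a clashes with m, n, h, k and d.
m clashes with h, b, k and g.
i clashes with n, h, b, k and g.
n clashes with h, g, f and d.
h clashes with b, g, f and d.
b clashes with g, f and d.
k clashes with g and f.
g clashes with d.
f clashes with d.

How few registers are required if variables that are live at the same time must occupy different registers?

4

a, n, h, d are mutually in conflict, so at least 4 registers are needed.
Using 4 registers: a=2, m=4, i=4, n=3, h=1, b=3, k=1, g=2, f=2, d=4. No two conflicting variables share a register.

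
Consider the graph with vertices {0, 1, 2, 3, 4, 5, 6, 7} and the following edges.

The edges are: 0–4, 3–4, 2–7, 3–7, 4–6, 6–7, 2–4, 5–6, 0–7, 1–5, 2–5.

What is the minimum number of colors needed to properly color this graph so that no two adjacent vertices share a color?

2

3 and 7 are adjacent, so at least 2 colors are needed.
2 colors suffice: color a → {4, 5, 7}; color b → {0, 1, 2, 3, 6}. Each edge has distinct colors on its endpoints.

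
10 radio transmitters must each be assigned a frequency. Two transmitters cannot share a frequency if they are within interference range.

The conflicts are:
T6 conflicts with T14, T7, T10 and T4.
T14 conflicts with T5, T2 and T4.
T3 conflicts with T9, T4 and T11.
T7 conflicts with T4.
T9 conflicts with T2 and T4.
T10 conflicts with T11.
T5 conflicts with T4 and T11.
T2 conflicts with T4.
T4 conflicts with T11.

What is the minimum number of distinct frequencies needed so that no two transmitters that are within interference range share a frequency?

3

T6, T7, T4 all conflict with each other, so at least 3 frequencies are needed.
Using 3 frequencies: T6=3, T14=2, T3=3, T7=2, T9=2, T10=1, T5=3, T2=3, T4=1, T11=2. No two conflicting transmitters share a frequency.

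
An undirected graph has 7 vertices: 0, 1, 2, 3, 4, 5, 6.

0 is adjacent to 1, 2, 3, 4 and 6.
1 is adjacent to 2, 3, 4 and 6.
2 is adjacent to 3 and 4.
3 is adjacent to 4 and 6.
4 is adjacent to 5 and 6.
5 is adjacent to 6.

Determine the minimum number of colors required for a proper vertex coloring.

5

0, 1, 2, 3, 4 form a clique, so at least 5 colors are needed.
5 colors suffice: color a → {4}; color b → {0, 5}; color c → {2, 6}; color d → {3}; color e → {1}. Each edge has distinct colors on its endpoints.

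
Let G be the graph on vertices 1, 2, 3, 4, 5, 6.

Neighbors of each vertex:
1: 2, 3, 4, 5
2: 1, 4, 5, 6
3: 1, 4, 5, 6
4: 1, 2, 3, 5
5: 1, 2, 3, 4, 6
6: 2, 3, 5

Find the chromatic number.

4

1, 2, 4, 5 are pairwise adjacent (a clique of size 4), so at least 4 colors are needed.
4 colors suffice: color red → {5}; color blue → {2, 3}; color green → {1, 6}; color yellow → {4}. No two adjacent vertices share a color.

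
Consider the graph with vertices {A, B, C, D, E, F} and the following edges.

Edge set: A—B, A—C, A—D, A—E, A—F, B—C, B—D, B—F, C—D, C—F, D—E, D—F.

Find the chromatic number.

A, B, C, D, F are pairwise adjacent (a clique of size 5), so at least 5 colors are needed.
5 colors suffice: color 1 → {A}; color 2 → {D}; color 3 → {E, F}; color 4 → {B}; color 5 → {C}. No two adjacent vertices share a color.

5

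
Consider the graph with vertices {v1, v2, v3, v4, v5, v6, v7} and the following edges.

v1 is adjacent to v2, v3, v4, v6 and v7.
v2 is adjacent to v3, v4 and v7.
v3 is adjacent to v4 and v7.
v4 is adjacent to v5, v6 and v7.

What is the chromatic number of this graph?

v1, v2, v3, v4, v7 are mutually adjacent (a clique of size 5), so at least 5 colors are needed.
5 colors suffice: color 1 → {v4}; color 2 → {v1, v5}; color 3 → {v3, v6}; color 4 → {v7}; color 5 → {v2}. Every edge joins two different colors.

5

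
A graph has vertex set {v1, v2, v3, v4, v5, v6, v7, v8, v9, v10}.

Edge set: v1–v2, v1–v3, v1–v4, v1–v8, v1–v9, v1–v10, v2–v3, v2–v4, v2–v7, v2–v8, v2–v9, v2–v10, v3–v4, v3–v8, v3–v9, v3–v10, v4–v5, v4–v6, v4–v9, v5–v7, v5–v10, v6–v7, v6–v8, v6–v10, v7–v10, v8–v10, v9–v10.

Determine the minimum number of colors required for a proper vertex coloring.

5

v1, v2, v3, v4, v9 are pairwise adjacent (a clique of size 5), so at least 5 colors are needed.
5 colors suffice: color R → {v4, v10}; color B → {v2, v5, v6}; color G → {v1, v7}; color Y → {v3}; color P → {v8, v9}. Each edge has distinct colors on its endpoints.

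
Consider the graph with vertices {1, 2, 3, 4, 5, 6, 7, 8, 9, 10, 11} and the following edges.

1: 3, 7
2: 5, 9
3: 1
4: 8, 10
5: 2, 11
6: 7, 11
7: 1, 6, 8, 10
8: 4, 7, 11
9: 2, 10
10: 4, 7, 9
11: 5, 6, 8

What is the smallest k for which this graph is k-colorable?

The cycle 10-4-8-11-5-2-9-10 has odd length 7, so it cannot be 2-colored; at least 3 colors are needed.
A valid assignment using 3 colors: 1=blue, 2=green, 3=red, 4=red, 5=blue, 6=blue, 7=red, 8=blue, 9=red, 10=blue, 11=red. No two adjacent vertices share a color.

3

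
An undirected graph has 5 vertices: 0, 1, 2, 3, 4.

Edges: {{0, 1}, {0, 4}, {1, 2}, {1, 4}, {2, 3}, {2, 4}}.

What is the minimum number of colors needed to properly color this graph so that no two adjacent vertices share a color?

3

0, 1, 4 are mutually adjacent, so at least 3 colors are needed.
3 colors suffice: color a → {0, 2}; color b → {1, 3}; color c → {4}. No two adjacent vertices share a color.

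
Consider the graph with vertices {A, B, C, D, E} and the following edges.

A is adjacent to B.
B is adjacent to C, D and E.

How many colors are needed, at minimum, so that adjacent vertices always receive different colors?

2

A and B are adjacent, so at least 2 colors are needed.
One proper 2-coloring: A=2, B=1, C=2, D=2, E=2. No two adjacent vertices share a color.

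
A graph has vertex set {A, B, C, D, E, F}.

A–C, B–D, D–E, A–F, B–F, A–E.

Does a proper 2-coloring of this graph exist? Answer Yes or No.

The cycle E-A-F-B-D-E has odd length 5, so it cannot be 2-colored; at least 3 colors are needed.
So 2 colors are not enough.

No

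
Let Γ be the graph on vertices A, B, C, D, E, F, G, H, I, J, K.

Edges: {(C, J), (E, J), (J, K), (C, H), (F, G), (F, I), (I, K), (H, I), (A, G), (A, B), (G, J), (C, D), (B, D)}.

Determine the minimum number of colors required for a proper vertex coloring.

3

The cycle K-I-F-G-J-K has odd length 5, so it cannot be 2-colored; at least 3 colors are needed.
3 colors suffice: color 1 → {A, D, I, J}; color 2 → {B, C, E, G, K}; color 3 → {F, H}. No two adjacent vertices share a color.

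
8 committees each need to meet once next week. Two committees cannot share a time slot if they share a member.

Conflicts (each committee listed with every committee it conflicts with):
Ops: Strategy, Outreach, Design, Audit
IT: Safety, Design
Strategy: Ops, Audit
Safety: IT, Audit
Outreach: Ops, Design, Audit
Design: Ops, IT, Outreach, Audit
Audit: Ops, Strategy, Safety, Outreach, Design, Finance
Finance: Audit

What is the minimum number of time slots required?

Ops, Outreach, Design, Audit pairwise conflict, so at least 4 time slots are needed.
4 time slots suffice: Ops=3, IT=1, Strategy=2, Safety=2, Outreach=4, Design=2, Audit=1, Finance=2. Every pair that conflicts lands in different time slots.

4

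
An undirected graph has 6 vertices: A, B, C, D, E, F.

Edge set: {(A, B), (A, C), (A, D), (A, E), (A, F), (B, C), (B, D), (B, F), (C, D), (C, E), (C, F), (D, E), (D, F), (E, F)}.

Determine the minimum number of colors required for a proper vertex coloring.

A, C, D, E, F are pairwise adjacent (a clique of size 5), so at least 5 colors are needed.
5 colors suffice: color 1 → {C}; color 2 → {F}; color 3 → {D}; color 4 → {A}; color 5 → {B, E}. Each edge has distinct colors on its endpoints.

5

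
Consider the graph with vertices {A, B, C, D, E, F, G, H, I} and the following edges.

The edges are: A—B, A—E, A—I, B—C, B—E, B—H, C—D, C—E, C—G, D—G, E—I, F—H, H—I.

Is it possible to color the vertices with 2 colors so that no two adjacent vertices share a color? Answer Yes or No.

No

B, C, E are pairwise adjacent, so at least 3 colors are needed.
So 2 colors are not enough.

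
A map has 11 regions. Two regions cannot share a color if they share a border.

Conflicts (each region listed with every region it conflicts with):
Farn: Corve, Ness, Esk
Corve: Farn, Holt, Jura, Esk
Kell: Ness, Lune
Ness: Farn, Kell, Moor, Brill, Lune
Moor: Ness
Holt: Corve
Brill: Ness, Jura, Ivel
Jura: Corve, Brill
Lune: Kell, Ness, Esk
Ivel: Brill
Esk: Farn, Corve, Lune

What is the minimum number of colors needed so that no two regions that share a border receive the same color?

Farn, Corve, Esk pairwise conflict, so at least 3 colors are needed.
One proper 3-coloring: Farn=3, Corve=1, Kell=2, Ness=1, Moor=2, Holt=2, Brill=2, Jura=3, Lune=3, Ivel=1, Esk=2. Each listed conflict is separated.

3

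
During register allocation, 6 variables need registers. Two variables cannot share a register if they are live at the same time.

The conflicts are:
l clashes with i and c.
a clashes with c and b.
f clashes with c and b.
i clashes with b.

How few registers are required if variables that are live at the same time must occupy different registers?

The cycle i-b-f-c-l-i has odd length 5, so it cannot be 2-colored; at least 3 registers are needed.
Using 3 registers: l=3, a=2, f=2, i=2, c=1, b=1. Every pair that conflicts lands in different registers.

3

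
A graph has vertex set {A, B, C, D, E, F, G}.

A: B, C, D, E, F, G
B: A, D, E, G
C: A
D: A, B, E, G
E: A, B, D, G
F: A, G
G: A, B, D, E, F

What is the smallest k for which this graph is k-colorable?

A, B, D, E, G form a clique, so at least 5 colors are needed.
5 colors suffice: color red → {A}; color blue → {C, G}; color green → {B, F}; color yellow → {E}; color purple → {D}. Every edge joins two different colors.

5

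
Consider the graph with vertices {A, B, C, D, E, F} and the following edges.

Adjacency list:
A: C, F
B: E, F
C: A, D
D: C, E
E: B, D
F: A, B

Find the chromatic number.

2

A and C are adjacent, so at least 2 colors are needed.
A valid assignment using 2 colors: A=1, B=1, C=2, D=1, E=2, F=2. Every edge joins two different colors.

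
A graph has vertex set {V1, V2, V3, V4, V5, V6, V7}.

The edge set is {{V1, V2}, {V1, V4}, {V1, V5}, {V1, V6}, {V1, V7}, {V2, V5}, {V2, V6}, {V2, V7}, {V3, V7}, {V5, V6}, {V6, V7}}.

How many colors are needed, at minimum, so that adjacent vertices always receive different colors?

4

V1, V2, V6, V7 form a clique, so at least 4 colors are needed.
4 colors suffice: color 1 → {V1, V3}; color 2 → {V4, V5, V7}; color 3 → {V6}; color 4 → {V2}. Every edge joins two different colors.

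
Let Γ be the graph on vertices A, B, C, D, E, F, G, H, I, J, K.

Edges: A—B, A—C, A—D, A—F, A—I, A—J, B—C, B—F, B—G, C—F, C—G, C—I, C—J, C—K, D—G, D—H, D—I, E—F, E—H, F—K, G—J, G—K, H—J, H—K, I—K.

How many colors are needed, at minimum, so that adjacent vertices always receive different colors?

4

A, B, C, F are pairwise adjacent (a clique of size 4), so at least 4 colors are needed.
4 colors suffice: color 1 → {C, H}; color 2 → {A, E, G}; color 3 → {B, D, J, K}; color 4 → {F, I}. Every edge joins two different colors.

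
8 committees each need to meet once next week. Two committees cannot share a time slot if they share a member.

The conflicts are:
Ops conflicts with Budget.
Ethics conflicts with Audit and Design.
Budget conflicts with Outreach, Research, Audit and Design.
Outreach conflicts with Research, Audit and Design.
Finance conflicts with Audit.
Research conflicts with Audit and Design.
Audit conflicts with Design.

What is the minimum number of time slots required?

5

Budget, Outreach, Research, Audit, Design pairwise conflict, so at least 5 time slots are needed.
Using 5 time slots: Ops=1, Ethics=2, Budget=2, Outreach=4, Finance=2, Research=5, Audit=1, Design=3. Every pair that conflicts lands in different time slots.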